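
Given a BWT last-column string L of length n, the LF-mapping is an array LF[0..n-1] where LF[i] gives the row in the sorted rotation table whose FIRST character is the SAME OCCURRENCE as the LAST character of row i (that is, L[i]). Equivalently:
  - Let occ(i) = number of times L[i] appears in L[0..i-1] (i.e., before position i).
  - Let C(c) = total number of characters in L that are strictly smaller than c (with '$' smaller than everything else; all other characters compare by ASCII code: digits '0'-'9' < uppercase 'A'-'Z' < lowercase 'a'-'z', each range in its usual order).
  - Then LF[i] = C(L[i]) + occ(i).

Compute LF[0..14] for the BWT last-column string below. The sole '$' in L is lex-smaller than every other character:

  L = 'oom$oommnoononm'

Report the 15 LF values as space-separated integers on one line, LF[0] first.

Answer: 8 9 1 0 10 11 2 3 5 12 13 6 14 7 4

Derivation:
Char counts: '$':1, 'm':4, 'n':3, 'o':7
C (first-col start): C('$')=0, C('m')=1, C('n')=5, C('o')=8
L[0]='o': occ=0, LF[0]=C('o')+0=8+0=8
L[1]='o': occ=1, LF[1]=C('o')+1=8+1=9
L[2]='m': occ=0, LF[2]=C('m')+0=1+0=1
L[3]='$': occ=0, LF[3]=C('$')+0=0+0=0
L[4]='o': occ=2, LF[4]=C('o')+2=8+2=10
L[5]='o': occ=3, LF[5]=C('o')+3=8+3=11
L[6]='m': occ=1, LF[6]=C('m')+1=1+1=2
L[7]='m': occ=2, LF[7]=C('m')+2=1+2=3
L[8]='n': occ=0, LF[8]=C('n')+0=5+0=5
L[9]='o': occ=4, LF[9]=C('o')+4=8+4=12
L[10]='o': occ=5, LF[10]=C('o')+5=8+5=13
L[11]='n': occ=1, LF[11]=C('n')+1=5+1=6
L[12]='o': occ=6, LF[12]=C('o')+6=8+6=14
L[13]='n': occ=2, LF[13]=C('n')+2=5+2=7
L[14]='m': occ=3, LF[14]=C('m')+3=1+3=4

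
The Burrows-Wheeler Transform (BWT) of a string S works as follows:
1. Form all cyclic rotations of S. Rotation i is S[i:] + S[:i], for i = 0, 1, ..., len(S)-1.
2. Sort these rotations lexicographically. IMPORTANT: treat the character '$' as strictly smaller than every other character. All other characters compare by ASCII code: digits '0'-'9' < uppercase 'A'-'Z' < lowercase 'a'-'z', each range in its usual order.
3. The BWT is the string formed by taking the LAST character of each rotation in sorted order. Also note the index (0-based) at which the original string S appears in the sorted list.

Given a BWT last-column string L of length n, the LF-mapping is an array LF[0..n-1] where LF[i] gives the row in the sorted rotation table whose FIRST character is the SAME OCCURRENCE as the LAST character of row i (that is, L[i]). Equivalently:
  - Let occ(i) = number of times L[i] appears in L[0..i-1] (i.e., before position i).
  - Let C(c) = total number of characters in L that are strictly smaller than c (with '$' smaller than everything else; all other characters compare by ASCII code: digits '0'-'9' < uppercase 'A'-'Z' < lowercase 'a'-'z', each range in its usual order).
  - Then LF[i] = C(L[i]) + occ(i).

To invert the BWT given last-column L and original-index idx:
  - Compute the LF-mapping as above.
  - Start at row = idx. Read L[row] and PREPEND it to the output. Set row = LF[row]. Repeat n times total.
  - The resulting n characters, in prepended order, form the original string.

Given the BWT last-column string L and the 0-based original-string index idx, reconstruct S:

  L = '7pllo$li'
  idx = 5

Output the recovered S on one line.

LF mapping: 1 7 3 4 6 0 5 2
Walk LF starting at row 5, prepending L[row]:
  step 1: row=5, L[5]='$', prepend. Next row=LF[5]=0
  step 2: row=0, L[0]='7', prepend. Next row=LF[0]=1
  step 3: row=1, L[1]='p', prepend. Next row=LF[1]=7
  step 4: row=7, L[7]='i', prepend. Next row=LF[7]=2
  step 5: row=2, L[2]='l', prepend. Next row=LF[2]=3
  step 6: row=3, L[3]='l', prepend. Next row=LF[3]=4
  step 7: row=4, L[4]='o', prepend. Next row=LF[4]=6
  step 8: row=6, L[6]='l', prepend. Next row=LF[6]=5
Reversed output: lollip7$

Answer: lollip7$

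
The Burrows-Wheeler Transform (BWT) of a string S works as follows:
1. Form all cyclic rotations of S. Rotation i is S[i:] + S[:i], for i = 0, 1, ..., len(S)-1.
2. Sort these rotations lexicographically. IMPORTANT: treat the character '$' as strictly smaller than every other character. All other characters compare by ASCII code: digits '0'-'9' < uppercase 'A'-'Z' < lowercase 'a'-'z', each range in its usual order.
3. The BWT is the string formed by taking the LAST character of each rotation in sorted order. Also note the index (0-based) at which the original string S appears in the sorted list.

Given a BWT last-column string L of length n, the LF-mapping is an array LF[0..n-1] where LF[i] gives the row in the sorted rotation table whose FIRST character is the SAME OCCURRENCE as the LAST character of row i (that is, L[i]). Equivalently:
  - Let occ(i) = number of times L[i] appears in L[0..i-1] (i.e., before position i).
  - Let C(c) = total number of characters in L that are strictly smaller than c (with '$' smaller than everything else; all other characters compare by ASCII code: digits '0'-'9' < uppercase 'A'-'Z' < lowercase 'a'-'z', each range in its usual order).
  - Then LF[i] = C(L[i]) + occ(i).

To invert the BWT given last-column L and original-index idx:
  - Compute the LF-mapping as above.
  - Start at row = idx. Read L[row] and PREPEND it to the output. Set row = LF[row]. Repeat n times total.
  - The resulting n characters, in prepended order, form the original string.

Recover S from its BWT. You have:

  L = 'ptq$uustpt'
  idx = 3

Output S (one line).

Answer: qpusttutp$

Derivation:
LF mapping: 1 5 3 0 8 9 4 6 2 7
Walk LF starting at row 3, prepending L[row]:
  step 1: row=3, L[3]='$', prepend. Next row=LF[3]=0
  step 2: row=0, L[0]='p', prepend. Next row=LF[0]=1
  step 3: row=1, L[1]='t', prepend. Next row=LF[1]=5
  step 4: row=5, L[5]='u', prepend. Next row=LF[5]=9
  step 5: row=9, L[9]='t', prepend. Next row=LF[9]=7
  step 6: row=7, L[7]='t', prepend. Next row=LF[7]=6
  step 7: row=6, L[6]='s', prepend. Next row=LF[6]=4
  step 8: row=4, L[4]='u', prepend. Next row=LF[4]=8
  step 9: row=8, L[8]='p', prepend. Next row=LF[8]=2
  step 10: row=2, L[2]='q', prepend. Next row=LF[2]=3
Reversed output: qpusttutp$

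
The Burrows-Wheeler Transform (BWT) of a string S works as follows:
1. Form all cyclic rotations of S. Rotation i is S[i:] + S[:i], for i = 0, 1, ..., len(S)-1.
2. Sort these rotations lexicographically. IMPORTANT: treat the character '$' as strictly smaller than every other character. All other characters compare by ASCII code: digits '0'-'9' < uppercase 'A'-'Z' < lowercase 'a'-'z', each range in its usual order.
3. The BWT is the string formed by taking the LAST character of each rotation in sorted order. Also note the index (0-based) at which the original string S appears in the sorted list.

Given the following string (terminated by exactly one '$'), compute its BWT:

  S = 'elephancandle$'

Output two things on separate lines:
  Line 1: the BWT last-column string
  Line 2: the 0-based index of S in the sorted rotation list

Answer: ehcnnl$lpdeaae
6

Derivation:
All 14 rotations (rotation i = S[i:]+S[:i]):
  rot[0] = elephancandle$
  rot[1] = lephancandle$e
  rot[2] = ephancandle$el
  rot[3] = phancandle$ele
  rot[4] = hancandle$elep
  rot[5] = ancandle$eleph
  rot[6] = ncandle$elepha
  rot[7] = candle$elephan
  rot[8] = andle$elephanc
  rot[9] = ndle$elephanca
  rot[10] = dle$elephancan
  rot[11] = le$elephancand
  rot[12] = e$elephancandl
  rot[13] = $elephancandle
Sorted (with $ < everything):
  sorted[0] = $elephancandle  (last char: 'e')
  sorted[1] = ancandle$eleph  (last char: 'h')
  sorted[2] = andle$elephanc  (last char: 'c')
  sorted[3] = candle$elephan  (last char: 'n')
  sorted[4] = dle$elephancan  (last char: 'n')
  sorted[5] = e$elephancandl  (last char: 'l')
  sorted[6] = elephancandle$  (last char: '$')
  sorted[7] = ephancandle$el  (last char: 'l')
  sorted[8] = hancandle$elep  (last char: 'p')
  sorted[9] = le$elephancand  (last char: 'd')
  sorted[10] = lephancandle$e  (last char: 'e')
  sorted[11] = ncandle$elepha  (last char: 'a')
  sorted[12] = ndle$elephanca  (last char: 'a')
  sorted[13] = phancandle$ele  (last char: 'e')
Last column: ehcnnl$lpdeaae
Original string S is at sorted index 6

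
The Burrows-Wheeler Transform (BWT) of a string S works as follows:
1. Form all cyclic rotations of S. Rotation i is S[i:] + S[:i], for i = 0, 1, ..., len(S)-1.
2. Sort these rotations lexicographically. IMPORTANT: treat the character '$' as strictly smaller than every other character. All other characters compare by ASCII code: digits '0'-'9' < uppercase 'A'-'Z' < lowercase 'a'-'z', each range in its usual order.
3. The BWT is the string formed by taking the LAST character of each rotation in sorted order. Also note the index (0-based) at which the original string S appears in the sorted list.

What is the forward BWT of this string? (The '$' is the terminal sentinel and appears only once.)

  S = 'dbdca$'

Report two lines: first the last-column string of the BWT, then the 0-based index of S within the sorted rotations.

All 6 rotations (rotation i = S[i:]+S[:i]):
  rot[0] = dbdca$
  rot[1] = bdca$d
  rot[2] = dca$db
  rot[3] = ca$dbd
  rot[4] = a$dbdc
  rot[5] = $dbdca
Sorted (with $ < everything):
  sorted[0] = $dbdca  (last char: 'a')
  sorted[1] = a$dbdc  (last char: 'c')
  sorted[2] = bdca$d  (last char: 'd')
  sorted[3] = ca$dbd  (last char: 'd')
  sorted[4] = dbdca$  (last char: '$')
  sorted[5] = dca$db  (last char: 'b')
Last column: acdd$b
Original string S is at sorted index 4

Answer: acdd$b
4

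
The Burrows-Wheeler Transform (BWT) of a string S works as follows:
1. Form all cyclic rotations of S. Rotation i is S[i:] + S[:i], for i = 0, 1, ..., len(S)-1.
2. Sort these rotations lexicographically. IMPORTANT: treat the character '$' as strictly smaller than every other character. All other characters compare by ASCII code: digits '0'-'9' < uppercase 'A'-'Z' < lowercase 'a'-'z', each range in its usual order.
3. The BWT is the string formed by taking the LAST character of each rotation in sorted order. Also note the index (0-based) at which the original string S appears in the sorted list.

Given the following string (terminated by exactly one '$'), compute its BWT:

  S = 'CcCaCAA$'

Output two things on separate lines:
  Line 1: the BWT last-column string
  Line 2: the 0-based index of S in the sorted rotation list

Answer: AACac$CC
5

Derivation:
All 8 rotations (rotation i = S[i:]+S[:i]):
  rot[0] = CcCaCAA$
  rot[1] = cCaCAA$C
  rot[2] = CaCAA$Cc
  rot[3] = aCAA$CcC
  rot[4] = CAA$CcCa
  rot[5] = AA$CcCaC
  rot[6] = A$CcCaCA
  rot[7] = $CcCaCAA
Sorted (with $ < everything):
  sorted[0] = $CcCaCAA  (last char: 'A')
  sorted[1] = A$CcCaCA  (last char: 'A')
  sorted[2] = AA$CcCaC  (last char: 'C')
  sorted[3] = CAA$CcCa  (last char: 'a')
  sorted[4] = CaCAA$Cc  (last char: 'c')
  sorted[5] = CcCaCAA$  (last char: '$')
  sorted[6] = aCAA$CcC  (last char: 'C')
  sorted[7] = cCaCAA$C  (last char: 'C')
Last column: AACac$CC
Original string S is at sorted index 5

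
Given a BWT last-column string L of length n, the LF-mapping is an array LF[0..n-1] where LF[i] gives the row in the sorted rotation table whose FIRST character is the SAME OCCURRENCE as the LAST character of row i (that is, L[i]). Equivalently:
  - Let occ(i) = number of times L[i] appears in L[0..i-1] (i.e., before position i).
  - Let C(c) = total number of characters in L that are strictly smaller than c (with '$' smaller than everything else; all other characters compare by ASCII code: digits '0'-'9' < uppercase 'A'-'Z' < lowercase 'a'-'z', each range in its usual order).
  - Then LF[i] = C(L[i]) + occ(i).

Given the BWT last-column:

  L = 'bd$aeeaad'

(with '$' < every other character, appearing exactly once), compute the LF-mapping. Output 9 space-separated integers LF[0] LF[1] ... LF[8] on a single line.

Answer: 4 5 0 1 7 8 2 3 6

Derivation:
Char counts: '$':1, 'a':3, 'b':1, 'd':2, 'e':2
C (first-col start): C('$')=0, C('a')=1, C('b')=4, C('d')=5, C('e')=7
L[0]='b': occ=0, LF[0]=C('b')+0=4+0=4
L[1]='d': occ=0, LF[1]=C('d')+0=5+0=5
L[2]='$': occ=0, LF[2]=C('$')+0=0+0=0
L[3]='a': occ=0, LF[3]=C('a')+0=1+0=1
L[4]='e': occ=0, LF[4]=C('e')+0=7+0=7
L[5]='e': occ=1, LF[5]=C('e')+1=7+1=8
L[6]='a': occ=1, LF[6]=C('a')+1=1+1=2
L[7]='a': occ=2, LF[7]=C('a')+2=1+2=3
L[8]='d': occ=1, LF[8]=C('d')+1=5+1=6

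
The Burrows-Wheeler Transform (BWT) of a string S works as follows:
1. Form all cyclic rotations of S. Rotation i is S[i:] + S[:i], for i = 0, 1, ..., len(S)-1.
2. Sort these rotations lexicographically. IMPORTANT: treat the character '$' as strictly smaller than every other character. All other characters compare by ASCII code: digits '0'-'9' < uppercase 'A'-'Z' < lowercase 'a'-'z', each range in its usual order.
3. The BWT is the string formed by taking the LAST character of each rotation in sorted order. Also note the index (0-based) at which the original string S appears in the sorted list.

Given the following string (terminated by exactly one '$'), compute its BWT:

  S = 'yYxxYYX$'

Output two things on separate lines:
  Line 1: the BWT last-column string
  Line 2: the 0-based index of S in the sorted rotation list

Answer: XYYxyxY$
7

Derivation:
All 8 rotations (rotation i = S[i:]+S[:i]):
  rot[0] = yYxxYYX$
  rot[1] = YxxYYX$y
  rot[2] = xxYYX$yY
  rot[3] = xYYX$yYx
  rot[4] = YYX$yYxx
  rot[5] = YX$yYxxY
  rot[6] = X$yYxxYY
  rot[7] = $yYxxYYX
Sorted (with $ < everything):
  sorted[0] = $yYxxYYX  (last char: 'X')
  sorted[1] = X$yYxxYY  (last char: 'Y')
  sorted[2] = YX$yYxxY  (last char: 'Y')
  sorted[3] = YYX$yYxx  (last char: 'x')
  sorted[4] = YxxYYX$y  (last char: 'y')
  sorted[5] = xYYX$yYx  (last char: 'x')
  sorted[6] = xxYYX$yY  (last char: 'Y')
  sorted[7] = yYxxYYX$  (last char: '$')
Last column: XYYxyxY$
Original string S is at sorted index 7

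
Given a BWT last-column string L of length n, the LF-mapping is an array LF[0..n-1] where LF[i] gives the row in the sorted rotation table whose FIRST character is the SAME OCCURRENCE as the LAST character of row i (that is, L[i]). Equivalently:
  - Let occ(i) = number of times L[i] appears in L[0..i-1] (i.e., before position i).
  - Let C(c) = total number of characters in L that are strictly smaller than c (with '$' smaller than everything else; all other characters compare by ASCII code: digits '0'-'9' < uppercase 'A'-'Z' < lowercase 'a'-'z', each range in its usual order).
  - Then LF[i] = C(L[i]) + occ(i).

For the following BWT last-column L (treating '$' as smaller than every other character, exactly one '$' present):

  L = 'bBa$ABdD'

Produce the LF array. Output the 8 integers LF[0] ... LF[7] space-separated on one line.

Answer: 6 2 5 0 1 3 7 4

Derivation:
Char counts: '$':1, 'A':1, 'B':2, 'D':1, 'a':1, 'b':1, 'd':1
C (first-col start): C('$')=0, C('A')=1, C('B')=2, C('D')=4, C('a')=5, C('b')=6, C('d')=7
L[0]='b': occ=0, LF[0]=C('b')+0=6+0=6
L[1]='B': occ=0, LF[1]=C('B')+0=2+0=2
L[2]='a': occ=0, LF[2]=C('a')+0=5+0=5
L[3]='$': occ=0, LF[3]=C('$')+0=0+0=0
L[4]='A': occ=0, LF[4]=C('A')+0=1+0=1
L[5]='B': occ=1, LF[5]=C('B')+1=2+1=3
L[6]='d': occ=0, LF[6]=C('d')+0=7+0=7
L[7]='D': occ=0, LF[7]=C('D')+0=4+0=4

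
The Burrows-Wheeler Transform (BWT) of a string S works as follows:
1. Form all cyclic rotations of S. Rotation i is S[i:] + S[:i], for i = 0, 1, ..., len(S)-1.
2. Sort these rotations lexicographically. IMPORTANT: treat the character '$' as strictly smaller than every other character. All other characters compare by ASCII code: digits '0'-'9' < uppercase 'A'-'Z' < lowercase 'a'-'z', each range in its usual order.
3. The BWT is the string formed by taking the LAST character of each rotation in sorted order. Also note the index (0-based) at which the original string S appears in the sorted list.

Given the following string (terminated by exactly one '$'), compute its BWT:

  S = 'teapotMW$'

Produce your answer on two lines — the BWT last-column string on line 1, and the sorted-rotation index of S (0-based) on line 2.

Answer: WtMetpao$
8

Derivation:
All 9 rotations (rotation i = S[i:]+S[:i]):
  rot[0] = teapotMW$
  rot[1] = eapotMW$t
  rot[2] = apotMW$te
  rot[3] = potMW$tea
  rot[4] = otMW$teap
  rot[5] = tMW$teapo
  rot[6] = MW$teapot
  rot[7] = W$teapotM
  rot[8] = $teapotMW
Sorted (with $ < everything):
  sorted[0] = $teapotMW  (last char: 'W')
  sorted[1] = MW$teapot  (last char: 't')
  sorted[2] = W$teapotM  (last char: 'M')
  sorted[3] = apotMW$te  (last char: 'e')
  sorted[4] = eapotMW$t  (last char: 't')
  sorted[5] = otMW$teap  (last char: 'p')
  sorted[6] = potMW$tea  (last char: 'a')
  sorted[7] = tMW$teapo  (last char: 'o')
  sorted[8] = teapotMW$  (last char: '$')
Last column: WtMetpao$
Original string S is at sorted index 8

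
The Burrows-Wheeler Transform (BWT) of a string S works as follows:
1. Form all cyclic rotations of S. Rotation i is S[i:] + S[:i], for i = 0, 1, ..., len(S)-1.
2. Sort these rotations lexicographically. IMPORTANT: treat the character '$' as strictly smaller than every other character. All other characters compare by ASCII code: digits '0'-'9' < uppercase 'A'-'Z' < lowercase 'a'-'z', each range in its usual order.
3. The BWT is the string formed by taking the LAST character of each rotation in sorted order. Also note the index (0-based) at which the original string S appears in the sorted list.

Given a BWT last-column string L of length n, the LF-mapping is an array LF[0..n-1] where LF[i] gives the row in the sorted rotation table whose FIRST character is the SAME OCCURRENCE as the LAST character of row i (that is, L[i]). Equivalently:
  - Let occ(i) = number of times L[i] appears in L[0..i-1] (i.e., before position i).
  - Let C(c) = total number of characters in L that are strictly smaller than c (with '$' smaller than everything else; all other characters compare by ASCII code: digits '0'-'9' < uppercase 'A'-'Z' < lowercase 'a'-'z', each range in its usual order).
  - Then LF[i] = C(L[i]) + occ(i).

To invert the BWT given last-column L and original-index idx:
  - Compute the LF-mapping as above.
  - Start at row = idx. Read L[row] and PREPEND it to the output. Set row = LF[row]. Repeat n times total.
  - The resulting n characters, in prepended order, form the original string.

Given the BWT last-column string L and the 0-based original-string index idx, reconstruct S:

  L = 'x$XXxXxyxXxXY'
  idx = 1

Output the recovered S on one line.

Answer: XXXXxxxXxYyx$

Derivation:
LF mapping: 7 0 1 2 8 3 9 12 10 4 11 5 6
Walk LF starting at row 1, prepending L[row]:
  step 1: row=1, L[1]='$', prepend. Next row=LF[1]=0
  step 2: row=0, L[0]='x', prepend. Next row=LF[0]=7
  step 3: row=7, L[7]='y', prepend. Next row=LF[7]=12
  step 4: row=12, L[12]='Y', prepend. Next row=LF[12]=6
  step 5: row=6, L[6]='x', prepend. Next row=LF[6]=9
  step 6: row=9, L[9]='X', prepend. Next row=LF[9]=4
  step 7: row=4, L[4]='x', prepend. Next row=LF[4]=8
  step 8: row=8, L[8]='x', prepend. Next row=LF[8]=10
  step 9: row=10, L[10]='x', prepend. Next row=LF[10]=11
  step 10: row=11, L[11]='X', prepend. Next row=LF[11]=5
  step 11: row=5, L[5]='X', prepend. Next row=LF[5]=3
  step 12: row=3, L[3]='X', prepend. Next row=LF[3]=2
  step 13: row=2, L[2]='X', prepend. Next row=LF[2]=1
Reversed output: XXXXxxxXxYyx$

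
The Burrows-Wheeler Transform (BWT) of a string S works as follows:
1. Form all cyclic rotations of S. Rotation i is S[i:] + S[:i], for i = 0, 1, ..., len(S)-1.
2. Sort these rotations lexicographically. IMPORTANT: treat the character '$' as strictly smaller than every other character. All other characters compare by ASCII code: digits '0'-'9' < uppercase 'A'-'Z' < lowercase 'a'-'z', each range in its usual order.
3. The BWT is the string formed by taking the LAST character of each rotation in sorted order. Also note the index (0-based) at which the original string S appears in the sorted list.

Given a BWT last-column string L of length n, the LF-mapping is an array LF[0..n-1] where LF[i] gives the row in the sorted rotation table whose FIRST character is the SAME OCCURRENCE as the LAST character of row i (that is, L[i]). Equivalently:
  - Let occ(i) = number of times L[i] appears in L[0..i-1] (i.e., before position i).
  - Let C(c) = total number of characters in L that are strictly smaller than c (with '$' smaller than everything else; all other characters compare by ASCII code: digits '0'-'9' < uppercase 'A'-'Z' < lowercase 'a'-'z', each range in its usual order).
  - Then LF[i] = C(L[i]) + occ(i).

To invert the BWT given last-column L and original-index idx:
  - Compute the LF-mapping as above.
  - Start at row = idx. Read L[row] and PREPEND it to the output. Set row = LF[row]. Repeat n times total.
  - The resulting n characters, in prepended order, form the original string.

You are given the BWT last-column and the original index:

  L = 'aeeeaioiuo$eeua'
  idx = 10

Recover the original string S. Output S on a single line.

Answer: ieoeauueoieaea$

Derivation:
LF mapping: 1 4 5 6 2 9 11 10 13 12 0 7 8 14 3
Walk LF starting at row 10, prepending L[row]:
  step 1: row=10, L[10]='$', prepend. Next row=LF[10]=0
  step 2: row=0, L[0]='a', prepend. Next row=LF[0]=1
  step 3: row=1, L[1]='e', prepend. Next row=LF[1]=4
  step 4: row=4, L[4]='a', prepend. Next row=LF[4]=2
  step 5: row=2, L[2]='e', prepend. Next row=LF[2]=5
  step 6: row=5, L[5]='i', prepend. Next row=LF[5]=9
  step 7: row=9, L[9]='o', prepend. Next row=LF[9]=12
  step 8: row=12, L[12]='e', prepend. Next row=LF[12]=8
  step 9: row=8, L[8]='u', prepend. Next row=LF[8]=13
  step 10: row=13, L[13]='u', prepend. Next row=LF[13]=14
  step 11: row=14, L[14]='a', prepend. Next row=LF[14]=3
  step 12: row=3, L[3]='e', prepend. Next row=LF[3]=6
  step 13: row=6, L[6]='o', prepend. Next row=LF[6]=11
  step 14: row=11, L[11]='e', prepend. Next row=LF[11]=7
  step 15: row=7, L[7]='i', prepend. Next row=LF[7]=10
Reversed output: ieoeauueoieaea$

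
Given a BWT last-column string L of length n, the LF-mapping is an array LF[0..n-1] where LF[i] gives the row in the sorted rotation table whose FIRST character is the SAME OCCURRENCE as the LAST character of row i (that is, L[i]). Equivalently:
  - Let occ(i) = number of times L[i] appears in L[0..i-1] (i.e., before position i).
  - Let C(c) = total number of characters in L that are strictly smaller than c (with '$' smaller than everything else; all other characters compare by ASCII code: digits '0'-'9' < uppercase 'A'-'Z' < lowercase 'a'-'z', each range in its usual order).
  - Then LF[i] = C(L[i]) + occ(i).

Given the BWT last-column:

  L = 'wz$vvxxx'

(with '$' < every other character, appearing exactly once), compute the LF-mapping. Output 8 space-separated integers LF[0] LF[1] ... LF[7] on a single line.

Answer: 3 7 0 1 2 4 5 6

Derivation:
Char counts: '$':1, 'v':2, 'w':1, 'x':3, 'z':1
C (first-col start): C('$')=0, C('v')=1, C('w')=3, C('x')=4, C('z')=7
L[0]='w': occ=0, LF[0]=C('w')+0=3+0=3
L[1]='z': occ=0, LF[1]=C('z')+0=7+0=7
L[2]='$': occ=0, LF[2]=C('$')+0=0+0=0
L[3]='v': occ=0, LF[3]=C('v')+0=1+0=1
L[4]='v': occ=1, LF[4]=C('v')+1=1+1=2
L[5]='x': occ=0, LF[5]=C('x')+0=4+0=4
L[6]='x': occ=1, LF[6]=C('x')+1=4+1=5
L[7]='x': occ=2, LF[7]=C('x')+2=4+2=6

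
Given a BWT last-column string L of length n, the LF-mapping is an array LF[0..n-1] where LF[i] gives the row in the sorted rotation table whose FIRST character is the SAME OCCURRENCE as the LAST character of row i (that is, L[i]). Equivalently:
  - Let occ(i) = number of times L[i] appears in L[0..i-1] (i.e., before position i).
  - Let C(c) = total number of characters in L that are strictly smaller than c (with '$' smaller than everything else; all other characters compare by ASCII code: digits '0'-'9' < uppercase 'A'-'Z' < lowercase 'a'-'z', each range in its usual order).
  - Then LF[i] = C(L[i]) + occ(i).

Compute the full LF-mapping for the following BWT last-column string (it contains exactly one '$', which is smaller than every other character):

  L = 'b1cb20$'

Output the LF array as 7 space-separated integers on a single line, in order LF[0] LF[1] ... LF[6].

Char counts: '$':1, '0':1, '1':1, '2':1, 'b':2, 'c':1
C (first-col start): C('$')=0, C('0')=1, C('1')=2, C('2')=3, C('b')=4, C('c')=6
L[0]='b': occ=0, LF[0]=C('b')+0=4+0=4
L[1]='1': occ=0, LF[1]=C('1')+0=2+0=2
L[2]='c': occ=0, LF[2]=C('c')+0=6+0=6
L[3]='b': occ=1, LF[3]=C('b')+1=4+1=5
L[4]='2': occ=0, LF[4]=C('2')+0=3+0=3
L[5]='0': occ=0, LF[5]=C('0')+0=1+0=1
L[6]='$': occ=0, LF[6]=C('$')+0=0+0=0

Answer: 4 2 6 5 3 1 0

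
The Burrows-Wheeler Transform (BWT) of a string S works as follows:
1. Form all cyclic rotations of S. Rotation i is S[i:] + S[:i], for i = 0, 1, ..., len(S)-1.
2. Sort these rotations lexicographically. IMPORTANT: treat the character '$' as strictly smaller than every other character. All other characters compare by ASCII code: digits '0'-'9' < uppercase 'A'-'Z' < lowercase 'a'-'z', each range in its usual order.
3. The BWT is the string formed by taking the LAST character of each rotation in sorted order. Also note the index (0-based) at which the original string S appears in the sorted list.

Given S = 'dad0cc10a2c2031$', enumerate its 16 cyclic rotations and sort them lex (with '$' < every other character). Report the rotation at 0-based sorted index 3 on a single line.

Answer: 0cc10a2c2031$dad

Derivation:
All 16 rotations (rotation i = S[i:]+S[:i]):
  rot[0] = dad0cc10a2c2031$
  rot[1] = ad0cc10a2c2031$d
  rot[2] = d0cc10a2c2031$da
  rot[3] = 0cc10a2c2031$dad
  rot[4] = cc10a2c2031$dad0
  rot[5] = c10a2c2031$dad0c
  rot[6] = 10a2c2031$dad0cc
  rot[7] = 0a2c2031$dad0cc1
  rot[8] = a2c2031$dad0cc10
  rot[9] = 2c2031$dad0cc10a
  rot[10] = c2031$dad0cc10a2
  rot[11] = 2031$dad0cc10a2c
  rot[12] = 031$dad0cc10a2c2
  rot[13] = 31$dad0cc10a2c20
  rot[14] = 1$dad0cc10a2c203
  rot[15] = $dad0cc10a2c2031
Sorted (with $ < everything):
  sorted[0] = $dad0cc10a2c2031
  sorted[1] = 031$dad0cc10a2c2
  sorted[2] = 0a2c2031$dad0cc1
  sorted[3] = 0cc10a2c2031$dad
  sorted[4] = 1$dad0cc10a2c203
  sorted[5] = 10a2c2031$dad0cc
  sorted[6] = 2031$dad0cc10a2c
  sorted[7] = 2c2031$dad0cc10a
  sorted[8] = 31$dad0cc10a2c20
  sorted[9] = a2c2031$dad0cc10
  sorted[10] = ad0cc10a2c2031$d
  sorted[11] = c10a2c2031$dad0c
  sorted[12] = c2031$dad0cc10a2
  sorted[13] = cc10a2c2031$dad0
  sorted[14] = d0cc10a2c2031$da
  sorted[15] = dad0cc10a2c2031$
sorted[3] = 0cc10a2c2031$dad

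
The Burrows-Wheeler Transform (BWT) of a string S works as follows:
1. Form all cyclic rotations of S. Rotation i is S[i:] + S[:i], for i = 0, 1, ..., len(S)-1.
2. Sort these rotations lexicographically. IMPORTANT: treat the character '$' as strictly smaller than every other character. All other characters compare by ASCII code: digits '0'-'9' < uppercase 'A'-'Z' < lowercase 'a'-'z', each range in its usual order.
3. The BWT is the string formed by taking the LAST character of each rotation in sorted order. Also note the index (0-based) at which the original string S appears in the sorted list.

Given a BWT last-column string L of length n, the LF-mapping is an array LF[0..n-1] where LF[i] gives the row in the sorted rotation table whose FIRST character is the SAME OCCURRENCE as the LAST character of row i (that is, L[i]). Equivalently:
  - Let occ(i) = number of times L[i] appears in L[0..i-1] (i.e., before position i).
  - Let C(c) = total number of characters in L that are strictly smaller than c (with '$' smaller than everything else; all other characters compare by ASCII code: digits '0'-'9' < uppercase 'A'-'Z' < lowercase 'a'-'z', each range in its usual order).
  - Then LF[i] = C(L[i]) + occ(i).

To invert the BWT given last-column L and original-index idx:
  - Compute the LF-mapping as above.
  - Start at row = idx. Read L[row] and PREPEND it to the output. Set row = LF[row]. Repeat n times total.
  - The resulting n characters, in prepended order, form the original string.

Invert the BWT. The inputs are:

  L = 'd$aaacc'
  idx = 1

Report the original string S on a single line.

Answer: aaaccd$

Derivation:
LF mapping: 6 0 1 2 3 4 5
Walk LF starting at row 1, prepending L[row]:
  step 1: row=1, L[1]='$', prepend. Next row=LF[1]=0
  step 2: row=0, L[0]='d', prepend. Next row=LF[0]=6
  step 3: row=6, L[6]='c', prepend. Next row=LF[6]=5
  step 4: row=5, L[5]='c', prepend. Next row=LF[5]=4
  step 5: row=4, L[4]='a', prepend. Next row=LF[4]=3
  step 6: row=3, L[3]='a', prepend. Next row=LF[3]=2
  step 7: row=2, L[2]='a', prepend. Next row=LF[2]=1
Reversed output: aaaccd$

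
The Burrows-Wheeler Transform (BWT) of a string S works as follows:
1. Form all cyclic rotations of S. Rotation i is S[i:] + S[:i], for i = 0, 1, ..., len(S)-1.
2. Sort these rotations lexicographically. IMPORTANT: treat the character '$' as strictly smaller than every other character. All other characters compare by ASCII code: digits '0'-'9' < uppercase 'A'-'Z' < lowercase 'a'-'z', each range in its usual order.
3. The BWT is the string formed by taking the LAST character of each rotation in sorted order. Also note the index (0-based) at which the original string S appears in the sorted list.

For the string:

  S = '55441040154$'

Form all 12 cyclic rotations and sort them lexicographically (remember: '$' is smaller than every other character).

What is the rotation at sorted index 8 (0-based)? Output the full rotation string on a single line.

All 12 rotations (rotation i = S[i:]+S[:i]):
  rot[0] = 55441040154$
  rot[1] = 5441040154$5
  rot[2] = 441040154$55
  rot[3] = 41040154$554
  rot[4] = 1040154$5544
  rot[5] = 040154$55441
  rot[6] = 40154$554410
  rot[7] = 0154$5544104
  rot[8] = 154$55441040
  rot[9] = 54$554410401
  rot[10] = 4$5544104015
  rot[11] = $55441040154
Sorted (with $ < everything):
  sorted[0] = $55441040154
  sorted[1] = 0154$5544104
  sorted[2] = 040154$55441
  sorted[3] = 1040154$5544
  sorted[4] = 154$55441040
  sorted[5] = 4$5544104015
  sorted[6] = 40154$554410
  sorted[7] = 41040154$554
  sorted[8] = 441040154$55
  sorted[9] = 54$554410401
  sorted[10] = 5441040154$5
  sorted[11] = 55441040154$
sorted[8] = 441040154$55

Answer: 441040154$55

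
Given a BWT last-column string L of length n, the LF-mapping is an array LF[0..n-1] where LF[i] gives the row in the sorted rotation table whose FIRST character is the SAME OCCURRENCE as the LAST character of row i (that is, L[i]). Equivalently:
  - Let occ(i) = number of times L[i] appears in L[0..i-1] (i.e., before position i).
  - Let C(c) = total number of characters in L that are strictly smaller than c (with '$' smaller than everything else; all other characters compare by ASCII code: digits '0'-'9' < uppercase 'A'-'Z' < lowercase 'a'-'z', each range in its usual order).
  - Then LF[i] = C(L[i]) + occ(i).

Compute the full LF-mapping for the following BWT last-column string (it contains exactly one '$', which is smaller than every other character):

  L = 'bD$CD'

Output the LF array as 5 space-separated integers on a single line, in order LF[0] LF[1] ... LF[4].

Answer: 4 2 0 1 3

Derivation:
Char counts: '$':1, 'C':1, 'D':2, 'b':1
C (first-col start): C('$')=0, C('C')=1, C('D')=2, C('b')=4
L[0]='b': occ=0, LF[0]=C('b')+0=4+0=4
L[1]='D': occ=0, LF[1]=C('D')+0=2+0=2
L[2]='$': occ=0, LF[2]=C('$')+0=0+0=0
L[3]='C': occ=0, LF[3]=C('C')+0=1+0=1
L[4]='D': occ=1, LF[4]=C('D')+1=2+1=3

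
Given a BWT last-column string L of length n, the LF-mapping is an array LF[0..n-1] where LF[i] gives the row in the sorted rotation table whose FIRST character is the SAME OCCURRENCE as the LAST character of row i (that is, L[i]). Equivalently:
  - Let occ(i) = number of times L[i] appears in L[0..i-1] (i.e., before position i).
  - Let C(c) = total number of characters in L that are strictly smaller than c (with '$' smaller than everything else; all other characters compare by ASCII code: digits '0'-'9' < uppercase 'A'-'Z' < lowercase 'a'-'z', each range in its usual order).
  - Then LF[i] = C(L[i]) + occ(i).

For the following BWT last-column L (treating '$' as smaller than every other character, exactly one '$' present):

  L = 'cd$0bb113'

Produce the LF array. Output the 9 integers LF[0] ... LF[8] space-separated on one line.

Char counts: '$':1, '0':1, '1':2, '3':1, 'b':2, 'c':1, 'd':1
C (first-col start): C('$')=0, C('0')=1, C('1')=2, C('3')=4, C('b')=5, C('c')=7, C('d')=8
L[0]='c': occ=0, LF[0]=C('c')+0=7+0=7
L[1]='d': occ=0, LF[1]=C('d')+0=8+0=8
L[2]='$': occ=0, LF[2]=C('$')+0=0+0=0
L[3]='0': occ=0, LF[3]=C('0')+0=1+0=1
L[4]='b': occ=0, LF[4]=C('b')+0=5+0=5
L[5]='b': occ=1, LF[5]=C('b')+1=5+1=6
L[6]='1': occ=0, LF[6]=C('1')+0=2+0=2
L[7]='1': occ=1, LF[7]=C('1')+1=2+1=3
L[8]='3': occ=0, LF[8]=C('3')+0=4+0=4

Answer: 7 8 0 1 5 6 2 3 4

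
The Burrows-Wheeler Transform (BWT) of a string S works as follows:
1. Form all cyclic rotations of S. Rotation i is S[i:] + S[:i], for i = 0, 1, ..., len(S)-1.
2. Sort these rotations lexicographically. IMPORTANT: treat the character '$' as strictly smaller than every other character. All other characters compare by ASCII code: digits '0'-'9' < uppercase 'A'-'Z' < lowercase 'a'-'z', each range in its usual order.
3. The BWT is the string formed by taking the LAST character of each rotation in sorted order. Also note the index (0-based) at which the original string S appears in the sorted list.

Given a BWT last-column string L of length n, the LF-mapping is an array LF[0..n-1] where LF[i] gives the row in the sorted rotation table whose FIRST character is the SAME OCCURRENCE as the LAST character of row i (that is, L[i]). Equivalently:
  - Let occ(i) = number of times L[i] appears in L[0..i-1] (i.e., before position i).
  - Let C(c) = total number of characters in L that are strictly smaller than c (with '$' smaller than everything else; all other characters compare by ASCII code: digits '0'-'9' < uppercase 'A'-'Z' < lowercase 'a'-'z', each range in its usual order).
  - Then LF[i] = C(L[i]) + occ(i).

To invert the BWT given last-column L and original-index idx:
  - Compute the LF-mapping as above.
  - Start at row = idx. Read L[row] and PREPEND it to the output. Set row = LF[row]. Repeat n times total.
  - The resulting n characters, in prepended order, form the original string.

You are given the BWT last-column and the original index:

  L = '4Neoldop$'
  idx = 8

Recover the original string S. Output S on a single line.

LF mapping: 1 2 4 6 5 3 7 8 0
Walk LF starting at row 8, prepending L[row]:
  step 1: row=8, L[8]='$', prepend. Next row=LF[8]=0
  step 2: row=0, L[0]='4', prepend. Next row=LF[0]=1
  step 3: row=1, L[1]='N', prepend. Next row=LF[1]=2
  step 4: row=2, L[2]='e', prepend. Next row=LF[2]=4
  step 5: row=4, L[4]='l', prepend. Next row=LF[4]=5
  step 6: row=5, L[5]='d', prepend. Next row=LF[5]=3
  step 7: row=3, L[3]='o', prepend. Next row=LF[3]=6
  step 8: row=6, L[6]='o', prepend. Next row=LF[6]=7
  step 9: row=7, L[7]='p', prepend. Next row=LF[7]=8
Reversed output: poodleN4$

Answer: poodleN4$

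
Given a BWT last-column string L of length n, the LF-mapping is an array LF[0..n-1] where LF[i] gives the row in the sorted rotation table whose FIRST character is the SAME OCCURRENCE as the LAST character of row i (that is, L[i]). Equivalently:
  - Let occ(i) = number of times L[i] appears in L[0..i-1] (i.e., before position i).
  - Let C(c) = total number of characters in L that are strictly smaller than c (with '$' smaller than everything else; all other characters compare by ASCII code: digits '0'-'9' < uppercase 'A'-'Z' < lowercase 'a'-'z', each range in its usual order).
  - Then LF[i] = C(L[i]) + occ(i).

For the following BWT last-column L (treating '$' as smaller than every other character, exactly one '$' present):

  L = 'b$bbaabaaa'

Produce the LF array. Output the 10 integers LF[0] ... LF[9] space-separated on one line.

Answer: 6 0 7 8 1 2 9 3 4 5

Derivation:
Char counts: '$':1, 'a':5, 'b':4
C (first-col start): C('$')=0, C('a')=1, C('b')=6
L[0]='b': occ=0, LF[0]=C('b')+0=6+0=6
L[1]='$': occ=0, LF[1]=C('$')+0=0+0=0
L[2]='b': occ=1, LF[2]=C('b')+1=6+1=7
L[3]='b': occ=2, LF[3]=C('b')+2=6+2=8
L[4]='a': occ=0, LF[4]=C('a')+0=1+0=1
L[5]='a': occ=1, LF[5]=C('a')+1=1+1=2
L[6]='b': occ=3, LF[6]=C('b')+3=6+3=9
L[7]='a': occ=2, LF[7]=C('a')+2=1+2=3
L[8]='a': occ=3, LF[8]=C('a')+3=1+3=4
L[9]='a': occ=4, LF[9]=C('a')+4=1+4=5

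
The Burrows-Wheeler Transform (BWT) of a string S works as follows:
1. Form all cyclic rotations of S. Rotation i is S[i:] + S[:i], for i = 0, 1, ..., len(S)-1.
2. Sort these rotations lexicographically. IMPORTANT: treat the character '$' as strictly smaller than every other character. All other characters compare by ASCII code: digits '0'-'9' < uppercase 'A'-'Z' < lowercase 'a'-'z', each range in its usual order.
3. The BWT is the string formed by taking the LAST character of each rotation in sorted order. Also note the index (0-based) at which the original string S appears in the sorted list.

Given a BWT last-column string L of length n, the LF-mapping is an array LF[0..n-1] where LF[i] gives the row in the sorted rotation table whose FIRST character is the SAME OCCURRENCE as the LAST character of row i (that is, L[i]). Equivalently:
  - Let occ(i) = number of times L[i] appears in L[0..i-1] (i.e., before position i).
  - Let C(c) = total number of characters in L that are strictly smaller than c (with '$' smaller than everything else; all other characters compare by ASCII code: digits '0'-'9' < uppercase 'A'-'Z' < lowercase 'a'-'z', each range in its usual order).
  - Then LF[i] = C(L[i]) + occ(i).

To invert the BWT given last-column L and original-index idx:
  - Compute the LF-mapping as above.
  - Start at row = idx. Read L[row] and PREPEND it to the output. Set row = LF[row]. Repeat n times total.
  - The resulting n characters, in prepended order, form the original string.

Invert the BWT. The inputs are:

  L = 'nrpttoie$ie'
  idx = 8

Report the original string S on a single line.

Answer: repetition$

Derivation:
LF mapping: 5 8 7 9 10 6 3 1 0 4 2
Walk LF starting at row 8, prepending L[row]:
  step 1: row=8, L[8]='$', prepend. Next row=LF[8]=0
  step 2: row=0, L[0]='n', prepend. Next row=LF[0]=5
  step 3: row=5, L[5]='o', prepend. Next row=LF[5]=6
  step 4: row=6, L[6]='i', prepend. Next row=LF[6]=3
  step 5: row=3, L[3]='t', prepend. Next row=LF[3]=9
  step 6: row=9, L[9]='i', prepend. Next row=LF[9]=4
  step 7: row=4, L[4]='t', prepend. Next row=LF[4]=10
  step 8: row=10, L[10]='e', prepend. Next row=LF[10]=2
  step 9: row=2, L[2]='p', prepend. Next row=LF[2]=7
  step 10: row=7, L[7]='e', prepend. Next row=LF[7]=1
  step 11: row=1, L[1]='r', prepend. Next row=LF[1]=8
Reversed output: repetition$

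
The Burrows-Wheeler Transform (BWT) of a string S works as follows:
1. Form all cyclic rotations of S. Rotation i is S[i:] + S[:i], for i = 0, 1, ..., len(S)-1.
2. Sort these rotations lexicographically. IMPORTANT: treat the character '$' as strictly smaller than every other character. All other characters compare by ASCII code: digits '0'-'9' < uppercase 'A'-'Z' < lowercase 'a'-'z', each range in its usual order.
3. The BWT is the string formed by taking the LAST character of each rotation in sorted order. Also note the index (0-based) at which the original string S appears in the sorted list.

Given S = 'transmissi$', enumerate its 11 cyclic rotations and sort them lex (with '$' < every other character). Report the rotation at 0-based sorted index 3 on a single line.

Answer: issi$transm

Derivation:
All 11 rotations (rotation i = S[i:]+S[:i]):
  rot[0] = transmissi$
  rot[1] = ransmissi$t
  rot[2] = ansmissi$tr
  rot[3] = nsmissi$tra
  rot[4] = smissi$tran
  rot[5] = missi$trans
  rot[6] = issi$transm
  rot[7] = ssi$transmi
  rot[8] = si$transmis
  rot[9] = i$transmiss
  rot[10] = $transmissi
Sorted (with $ < everything):
  sorted[0] = $transmissi
  sorted[1] = ansmissi$tr
  sorted[2] = i$transmiss
  sorted[3] = issi$transm
  sorted[4] = missi$trans
  sorted[5] = nsmissi$tra
  sorted[6] = ransmissi$t
  sorted[7] = si$transmis
  sorted[8] = smissi$tran
  sorted[9] = ssi$transmi
  sorted[10] = transmissi$
sorted[3] = issi$transm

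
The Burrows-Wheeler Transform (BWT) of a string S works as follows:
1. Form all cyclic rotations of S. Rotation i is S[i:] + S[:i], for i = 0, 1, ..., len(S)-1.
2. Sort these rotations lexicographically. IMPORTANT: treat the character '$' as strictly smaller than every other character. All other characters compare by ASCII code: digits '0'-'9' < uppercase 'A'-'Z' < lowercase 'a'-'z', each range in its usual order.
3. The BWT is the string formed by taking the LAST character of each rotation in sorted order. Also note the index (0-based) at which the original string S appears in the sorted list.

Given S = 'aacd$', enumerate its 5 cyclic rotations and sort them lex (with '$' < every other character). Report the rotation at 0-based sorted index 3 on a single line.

All 5 rotations (rotation i = S[i:]+S[:i]):
  rot[0] = aacd$
  rot[1] = acd$a
  rot[2] = cd$aa
  rot[3] = d$aac
  rot[4] = $aacd
Sorted (with $ < everything):
  sorted[0] = $aacd
  sorted[1] = aacd$
  sorted[2] = acd$a
  sorted[3] = cd$aa
  sorted[4] = d$aac
sorted[3] = cd$aa

Answer: cd$aa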